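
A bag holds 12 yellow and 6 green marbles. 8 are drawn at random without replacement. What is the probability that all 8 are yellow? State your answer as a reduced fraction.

5/442

There are C(18,8) = 43758 possible selections.
Selections with all yellow: C(12,8) = 495.
Probability = 495/43758 = 5/442.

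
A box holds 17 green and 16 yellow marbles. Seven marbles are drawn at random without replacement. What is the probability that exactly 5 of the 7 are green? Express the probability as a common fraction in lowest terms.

The sample space is all 7-subsets of the 33: C(33,7) = 4272048.
Selections with exactly 5 green: choose 5 of the 17 green and 2 of the 16 yellow, C(17,5)·C(16,2) = 6188·120 = 742560.
Probability = 742560/4272048 = 15470/89001.

15470/89001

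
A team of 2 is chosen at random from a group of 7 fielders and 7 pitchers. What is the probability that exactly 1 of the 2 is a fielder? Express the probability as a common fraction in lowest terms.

7/13

The sample space is all 2-subsets of the 14: C(14,2) = 91.
Selections with exactly 1 fielder: choose 1 of the 7 fielders and 1 of the 7 pitchers, C(7,1)·C(7,1) = 7·7 = 49.
Probability = 49/91 = 7/13.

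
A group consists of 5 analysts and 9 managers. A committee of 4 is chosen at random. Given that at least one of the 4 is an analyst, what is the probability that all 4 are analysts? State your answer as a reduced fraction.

Work in counts. Selections with at least one analyst: C(14,4) − C(9,4) = 1001 − 126 = 875.
Of those, selections where all 4 are analysts: C(5,4) = 5.
Conditional probability = 5/875 = 1/175.

1/175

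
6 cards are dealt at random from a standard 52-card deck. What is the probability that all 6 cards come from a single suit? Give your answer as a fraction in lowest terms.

66/195755

There are C(52,6) = 20358520 possible 6-card hands.
Hands of one suit: 4 suits × C(13,6) = 4·1716 = 6864.
Probability = 6864/20358520 = 66/195755.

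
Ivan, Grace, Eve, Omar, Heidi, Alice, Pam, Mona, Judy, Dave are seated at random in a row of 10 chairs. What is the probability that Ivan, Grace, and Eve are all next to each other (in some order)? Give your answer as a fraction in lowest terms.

1/15

There are 10! = 3628800 arrangements.
Treat the three as one block: 8! placements × 3! orders within the block = 40320·6 = 241920.
Probability = 241920/3628800 = 1/15.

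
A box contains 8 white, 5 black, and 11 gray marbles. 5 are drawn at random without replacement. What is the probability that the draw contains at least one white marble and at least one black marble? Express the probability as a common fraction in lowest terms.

There are C(24,5) = 42504 possible draws.
By inclusion-exclusion on the complements, draws missing all white or all black: C(16,5) + C(19,5) − C(11,5) = 4368 + 11628 − 462 = 15534.
So draws with at least one of each: 42504 − 15534 = 26970, probability 26970/42504 = 4495/7084.

4495/7084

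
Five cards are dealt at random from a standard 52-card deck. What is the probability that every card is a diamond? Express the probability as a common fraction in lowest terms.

33/66640

There are C(52,5) = 2598960 possible 5-card hands.
Hands that are all diamonds: C(13,5) = 1287.
Probability = 1287/2598960 = 33/66640.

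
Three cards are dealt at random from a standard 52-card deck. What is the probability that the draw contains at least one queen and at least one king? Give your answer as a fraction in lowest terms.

188/5525

There are C(52,3) = 22100 possible draws.
By inclusion-exclusion on the complements, draws missing all queens or all kings: C(48,3) + C(48,3) − C(44,3) = 17296 + 17296 − 13244 = 21348.
So draws with at least one of each: 22100 − 21348 = 752, probability 752/22100 = 188/5525.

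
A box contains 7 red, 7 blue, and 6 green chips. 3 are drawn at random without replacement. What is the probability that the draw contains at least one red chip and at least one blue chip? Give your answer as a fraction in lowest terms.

49/95

There are C(20,3) = 1140 possible draws.
By inclusion-exclusion on the complements, draws missing all red or all blue: C(13,3) + C(13,3) − C(6,3) = 286 + 286 − 20 = 552.
So draws with at least one of each: 1140 − 552 = 588, probability 588/1140 = 49/95.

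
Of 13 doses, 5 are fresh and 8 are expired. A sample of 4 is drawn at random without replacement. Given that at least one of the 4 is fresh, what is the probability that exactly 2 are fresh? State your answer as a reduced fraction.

56/129

Work in counts. Selections with at least one fresh: C(13,4) − C(8,4) = 715 − 70 = 645.
Of those, selections where exactly 2 are fresh: C(5,2)·C(8,2) = 10·28 = 280.
Conditional probability = 280/645 = 56/129.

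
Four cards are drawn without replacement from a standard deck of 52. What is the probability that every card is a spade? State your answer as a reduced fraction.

11/4165

There are C(52,4) = 270725 possible 4-card hands.
Hands that are all spades: C(13,4) = 715.
Probability = 715/270725 = 11/4165.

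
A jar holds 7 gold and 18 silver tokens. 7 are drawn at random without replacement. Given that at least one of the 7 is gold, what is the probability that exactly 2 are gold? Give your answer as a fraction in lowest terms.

44982/112219

Work in counts. Selections with at least one gold: C(25,7) − C(18,7) = 480700 − 31824 = 448876.
Of those, selections where exactly 2 are gold: C(7,2)·C(18,5) = 21·8568 = 179928.
Conditional probability = 179928/448876 = 44982/112219.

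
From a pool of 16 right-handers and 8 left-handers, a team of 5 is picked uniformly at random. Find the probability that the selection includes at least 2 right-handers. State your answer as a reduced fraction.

246/253

Total selections: C(24,5) = 42504.
Favorable selections (at least 2 right-handers): C(16,2)·C(8,3) + C(16,3)·C(8,2) + C(16,4)·C(8,1) + C(16,5)·C(8,0) = 6720 + 15680 + 14560 + 4368 = 41328.
Probability = 41328/42504 = 246/253.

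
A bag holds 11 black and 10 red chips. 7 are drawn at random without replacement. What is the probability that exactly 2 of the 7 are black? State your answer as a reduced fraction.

Total number of selections: C(21,7) = 116280.
Selections with exactly 2 black: choose 2 of the 11 black and 5 of the 10 red, C(11,2)·C(10,5) = 55·252 = 13860.
Probability = 13860/116280 = 77/646.

77/646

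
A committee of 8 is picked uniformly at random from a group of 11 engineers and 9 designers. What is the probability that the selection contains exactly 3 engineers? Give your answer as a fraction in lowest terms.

693/4199

The sample space is all 8-subsets of the 20: C(20,8) = 125970.
Selections with exactly 3 engineers: choose 3 of the 11 engineers and 5 of the 9 designers, C(11,3)·C(9,5) = 165·126 = 20790.
Probability = 20790/125970 = 693/4199.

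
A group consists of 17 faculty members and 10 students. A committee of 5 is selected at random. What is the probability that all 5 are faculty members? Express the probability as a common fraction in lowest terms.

There are C(27,5) = 80730 possible selections.
Selections with all faculty members: C(17,5) = 6188.
Probability = 6188/80730 = 238/3105.

238/3105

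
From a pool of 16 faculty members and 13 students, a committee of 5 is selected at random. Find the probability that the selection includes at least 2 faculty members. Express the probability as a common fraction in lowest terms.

8156/9135

Total selections: C(29,5) = 118755.
Count the complement (fewer than 2 faculty members): C(16,0)·C(13,5) + C(16,1)·C(13,4) = 1287 + 11440 = 12727.
Probability = 1 − 12727/118755 = 106028/118755 = 8156/9135.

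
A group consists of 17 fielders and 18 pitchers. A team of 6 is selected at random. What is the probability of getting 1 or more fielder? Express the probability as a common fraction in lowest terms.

3371/3410

Total selections: C(35,6) = 1623160.
The complement is all 6 are pitchers: C(18,6) = 18564.
Probability = 1 − 18564/1623160 = 1604596/1623160 = 3371/3410.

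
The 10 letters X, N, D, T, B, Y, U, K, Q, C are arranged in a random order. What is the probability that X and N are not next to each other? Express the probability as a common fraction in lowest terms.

There are 10! = 3628800 arrangements.
Arrangements with X and N adjacent: 2·9! = 725760.
So not adjacent: 3628800 − 725760 = 2903040, probability 2903040/3628800 = 4/5.

4/5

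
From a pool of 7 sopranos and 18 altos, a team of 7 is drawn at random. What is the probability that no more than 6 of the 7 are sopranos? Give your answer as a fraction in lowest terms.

There are C(25,7) = 480700 ways to choose the 7.
The complement is exactly 7 sopranos: C(7,7)·C(18,0) = 1.
Probability = 1 − 1/480700 = 480699/480700.

480699/480700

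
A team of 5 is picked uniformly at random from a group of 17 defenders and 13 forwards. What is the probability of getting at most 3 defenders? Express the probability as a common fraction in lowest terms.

193/261

Total selections: C(30,5) = 142506.
Count the complement (more than 3 defenders): C(17,4)·C(13,1) + C(17,5)·C(13,0) = 30940 + 6188 = 37128.
Probability = 1 − 37128/142506 = 105378/142506 = 193/261.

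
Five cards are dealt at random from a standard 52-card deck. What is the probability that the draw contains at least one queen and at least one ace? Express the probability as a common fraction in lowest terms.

There are C(52,5) = 2598960 possible draws.
By inclusion-exclusion on the complements, draws missing all queens or all aces: C(48,5) + C(48,5) − C(44,5) = 1712304 + 1712304 − 1086008 = 2338600.
So draws with at least one of each: 2598960 − 2338600 = 260360, probability 260360/2598960 = 6509/64974.

6509/64974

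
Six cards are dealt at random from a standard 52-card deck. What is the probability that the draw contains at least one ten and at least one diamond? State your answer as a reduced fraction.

There are C(52,6) = 20358520 possible draws.
By inclusion-exclusion on the complements, draws missing all tens or all diamonds: C(48,6) + C(39,6) − C(36,6) = 12271512 + 3262623 − 1947792 = 13586343.
So draws with at least one of each: 20358520 − 13586343 = 6772177, probability 6772177/20358520.

6772177/20358520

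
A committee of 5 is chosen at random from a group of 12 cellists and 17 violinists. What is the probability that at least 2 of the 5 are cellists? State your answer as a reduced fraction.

12001/16965

There are C(29,5) = 118755 ways to choose the 5.
Count the complement (fewer than 2 cellists): C(12,0)·C(17,5) + C(12,1)·C(17,4) = 6188 + 28560 = 34748.
Probability = 1 − 34748/118755 = 84007/118755 = 12001/16965.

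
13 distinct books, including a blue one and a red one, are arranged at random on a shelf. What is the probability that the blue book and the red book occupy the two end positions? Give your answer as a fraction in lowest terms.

There are 13! = 6227020800 arrangements.
Place the blue book and the red book at the ends in 2 ways, arrange the remaining 11 in 11! = 39916800 ways: 2·39916800 = 79833600.
Probability = 79833600/6227020800 = 1/78.

1/78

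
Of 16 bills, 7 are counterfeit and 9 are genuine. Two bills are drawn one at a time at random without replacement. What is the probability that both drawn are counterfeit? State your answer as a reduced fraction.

Multiply the conditional probabilities at each draw: 7/16 · 6/15 = 42/240 = 7/40.

7/40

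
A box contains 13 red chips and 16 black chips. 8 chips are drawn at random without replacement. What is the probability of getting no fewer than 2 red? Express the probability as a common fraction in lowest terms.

Total selections: C(29,8) = 4292145.
Count the complement (fewer than 2 red): C(13,0)·C(16,8) + C(13,1)·C(16,7) = 12870 + 148720 = 161590.
Probability = 1 − 161590/4292145 = 4130555/4292145 = 5777/6003.

5777/6003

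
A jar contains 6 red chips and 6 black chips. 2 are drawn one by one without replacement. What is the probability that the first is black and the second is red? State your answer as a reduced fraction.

Multiply the conditional probabilities at each draw: 6/12 · 6/11 = 36/132 = 3/11.

3/11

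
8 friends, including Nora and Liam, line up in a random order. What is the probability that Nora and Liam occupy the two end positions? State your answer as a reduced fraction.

1/28

There are 8! = 40320 arrangements.
Place Nora and Liam at the ends in 2 ways, arrange the remaining 6 in 6! = 720 ways: 2·720 = 1440.
Probability = 1440/40320 = 1/28.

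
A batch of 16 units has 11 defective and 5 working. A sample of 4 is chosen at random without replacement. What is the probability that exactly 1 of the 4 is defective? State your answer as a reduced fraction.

The sample space is all 4-subsets of the 16: C(16,4) = 1820.
Selections with exactly 1 defective: choose 1 of the 11 defective and 3 of the 5 working, C(11,1)·C(5,3) = 11·10 = 110.
Probability = 110/1820 = 11/182.

11/182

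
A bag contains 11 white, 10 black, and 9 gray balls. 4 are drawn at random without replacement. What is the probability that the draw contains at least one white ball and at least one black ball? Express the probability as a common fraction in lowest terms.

418/609

There are C(30,4) = 27405 possible draws.
By inclusion-exclusion on the complements, draws missing all white or all black: C(19,4) + C(20,4) − C(9,4) = 3876 + 4845 − 126 = 8595.
So draws with at least one of each: 27405 − 8595 = 18810, probability 18810/27405 = 418/609.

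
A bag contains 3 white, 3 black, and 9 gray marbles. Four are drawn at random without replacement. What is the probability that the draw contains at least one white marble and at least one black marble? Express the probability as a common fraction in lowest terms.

167/455

There are C(15,4) = 1365 possible draws.
By inclusion-exclusion on the complements, draws missing all white or all black: C(12,4) + C(12,4) − C(9,4) = 495 + 495 − 126 = 864.
So draws with at least one of each: 1365 − 864 = 501, probability 501/1365 = 167/455.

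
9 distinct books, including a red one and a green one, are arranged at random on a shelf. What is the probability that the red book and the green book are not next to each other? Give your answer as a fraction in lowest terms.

7/9

There are 9! = 362880 arrangements.
Arrangements with the red book and the green book adjacent: 2·8! = 80640.
So not adjacent: 362880 − 80640 = 282240, probability 282240/362880 = 7/9.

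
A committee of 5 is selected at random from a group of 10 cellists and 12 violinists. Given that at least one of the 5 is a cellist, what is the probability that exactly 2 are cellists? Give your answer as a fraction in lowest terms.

Work in counts. Selections with at least one cellist: C(22,5) − C(12,5) = 26334 − 792 = 25542.
Of those, selections where exactly 2 are cellists: C(10,2)·C(12,3) = 45·220 = 9900.
Conditional probability = 9900/25542 = 50/129.

50/129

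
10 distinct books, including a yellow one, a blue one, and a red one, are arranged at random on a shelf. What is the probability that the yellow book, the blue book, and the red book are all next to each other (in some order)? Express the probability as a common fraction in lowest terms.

1/15

There are 10! = 3628800 arrangements.
Treat the three as one block: 8! placements × 3! orders within the block = 40320·6 = 241920.
Probability = 241920/3628800 = 1/15.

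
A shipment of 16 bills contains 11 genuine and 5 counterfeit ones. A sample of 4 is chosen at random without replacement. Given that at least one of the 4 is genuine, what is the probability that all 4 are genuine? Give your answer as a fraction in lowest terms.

Work in counts. Selections with at least one genuine: C(16,4) − C(5,4) = 1820 − 5 = 1815.
Of those, selections where all 4 are genuine: C(11,4) = 330.
Conditional probability = 330/1815 = 2/11.

2/11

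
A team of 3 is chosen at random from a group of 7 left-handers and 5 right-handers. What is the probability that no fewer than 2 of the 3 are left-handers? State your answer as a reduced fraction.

7/11

There are C(12,3) = 220 ways to choose the 3.
Favorable selections (no fewer than 2 left-handers): C(7,2)·C(5,1) + C(7,3)·C(5,0) = 105 + 35 = 140.
Probability = 140/220 = 7/11.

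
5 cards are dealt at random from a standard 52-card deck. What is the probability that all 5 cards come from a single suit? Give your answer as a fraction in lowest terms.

There are C(52,5) = 2598960 possible 5-card hands.
Hands of one suit: 4 suits × C(13,5) = 4·1287 = 5148.
Probability = 5148/2598960 = 33/16660.

33/16660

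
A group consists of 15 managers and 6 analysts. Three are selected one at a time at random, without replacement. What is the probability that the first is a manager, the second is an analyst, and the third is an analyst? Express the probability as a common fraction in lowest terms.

Multiply the conditional probabilities at each draw: 15/21 · 6/20 · 5/19 = 450/7980 = 15/266.

15/266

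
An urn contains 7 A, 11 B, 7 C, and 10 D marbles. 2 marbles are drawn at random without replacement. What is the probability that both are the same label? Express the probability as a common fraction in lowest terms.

There are C(35,2) = 595 ways to draw 2 marbles.
All same label: C(7,2) + C(11,2) + C(7,2) + C(10,2) = 21 + 55 + 21 + 45 = 142.
Probability = 142/595.

142/595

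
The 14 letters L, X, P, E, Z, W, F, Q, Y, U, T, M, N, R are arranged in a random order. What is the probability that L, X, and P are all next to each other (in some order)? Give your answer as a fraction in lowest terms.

There are 14! = 87178291200 arrangements.
Treat the three as one block: 12! placements × 3! orders within the block = 479001600·6 = 2874009600.
Probability = 2874009600/87178291200 = 3/91.

3/91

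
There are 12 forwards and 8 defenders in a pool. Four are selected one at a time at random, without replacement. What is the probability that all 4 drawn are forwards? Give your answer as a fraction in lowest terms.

33/323

Multiply the conditional probabilities at each draw: 12/20 · 11/19 · 10/18 · 9/17 = 11880/116280 = 33/323.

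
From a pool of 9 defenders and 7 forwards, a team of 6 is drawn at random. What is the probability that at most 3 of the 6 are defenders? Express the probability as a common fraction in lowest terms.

157/286

Total selections: C(16,6) = 8008.
Count the complement (more than 3 defenders): C(9,4)·C(7,2) + C(9,5)·C(7,1) + C(9,6)·C(7,0) = 2646 + 882 + 84 = 3612.
Probability = 1 − 3612/8008 = 4396/8008 = 157/286.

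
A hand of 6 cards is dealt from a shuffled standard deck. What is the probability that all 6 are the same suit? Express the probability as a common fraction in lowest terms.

66/195755

There are C(52,6) = 20358520 possible 6-card hands.
Hands of one suit: 4 suits × C(13,6) = 4·1716 = 6864.
Probability = 6864/20358520 = 66/195755.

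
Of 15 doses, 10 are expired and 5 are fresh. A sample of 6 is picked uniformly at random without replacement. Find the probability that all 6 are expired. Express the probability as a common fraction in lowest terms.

There are C(15,6) = 5005 possible selections.
Selections with all expired: C(10,6) = 210.
Probability = 210/5005 = 6/143.

6/143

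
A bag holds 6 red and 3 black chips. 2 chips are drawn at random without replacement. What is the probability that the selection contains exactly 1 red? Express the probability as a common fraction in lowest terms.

The sample space is all 2-subsets of the 9: C(9,2) = 36.
Selections with exactly 1 red: choose 1 of the 6 red and 1 of the 3 black, C(6,1)·C(3,1) = 6·3 = 18.
Probability = 18/36 = 1/2.

1/2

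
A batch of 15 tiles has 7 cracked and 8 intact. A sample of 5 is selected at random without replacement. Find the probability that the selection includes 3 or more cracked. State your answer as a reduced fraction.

There are C(15,5) = 3003 ways to choose the 5.
Favorable selections (3 or more cracked): C(7,3)·C(8,2) + C(7,4)·C(8,1) + C(7,5)·C(8,0) = 980 + 280 + 21 = 1281.
Probability = 1281/3003 = 61/143.

61/143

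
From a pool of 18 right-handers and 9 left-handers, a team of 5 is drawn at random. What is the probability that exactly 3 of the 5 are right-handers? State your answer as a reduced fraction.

544/1495

Total number of selections: C(27,5) = 80730.
Selections with exactly 3 right-handers: choose 3 of the 18 right-handers and 2 of the 9 left-handers, C(18,3)·C(9,2) = 816·36 = 29376.
Probability = 29376/80730 = 544/1495.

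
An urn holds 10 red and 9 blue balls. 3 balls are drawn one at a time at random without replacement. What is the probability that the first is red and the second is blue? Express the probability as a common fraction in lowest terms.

5/19

Multiply the conditional probabilities at each draw: 10/19 · 9/18 = 90/342 = 5/19.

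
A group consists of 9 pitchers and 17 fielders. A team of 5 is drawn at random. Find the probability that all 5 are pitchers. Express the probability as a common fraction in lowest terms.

63/32890

There are C(26,5) = 65780 possible selections.
Selections with all pitchers: C(9,5) = 126.
Probability = 126/65780 = 63/32890.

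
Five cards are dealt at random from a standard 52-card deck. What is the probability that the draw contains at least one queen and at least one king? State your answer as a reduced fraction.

There are C(52,5) = 2598960 possible draws.
By inclusion-exclusion on the complements, draws missing all queens or all kings: C(48,5) + C(48,5) − C(44,5) = 1712304 + 1712304 − 1086008 = 2338600.
So draws with at least one of each: 2598960 − 2338600 = 260360, probability 260360/2598960 = 6509/64974.

6509/64974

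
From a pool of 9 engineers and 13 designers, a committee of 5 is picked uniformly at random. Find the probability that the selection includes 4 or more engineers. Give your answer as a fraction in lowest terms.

There are C(22,5) = 26334 ways to choose the 5.
Favorable selections (4 or more engineers): C(9,4)·C(13,1) + C(9,5)·C(13,0) = 1638 + 126 = 1764.
Probability = 1764/26334 = 14/209.

14/209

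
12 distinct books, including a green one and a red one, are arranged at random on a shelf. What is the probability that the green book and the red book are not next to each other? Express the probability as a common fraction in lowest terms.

There are 12! = 479001600 arrangements.
Arrangements with the green book and the red book adjacent: 2·11! = 79833600.
So not adjacent: 479001600 − 79833600 = 399168000, probability 399168000/479001600 = 5/6.

5/6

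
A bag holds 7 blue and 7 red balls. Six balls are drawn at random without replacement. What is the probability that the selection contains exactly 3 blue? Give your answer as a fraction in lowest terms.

Total number of selections: C(14,6) = 3003.
Selections with exactly 3 blue: choose 3 of the 7 blue and 3 of the 7 red, C(7,3)·C(7,3) = 35·35 = 1225.
Probability = 1225/3003 = 175/429.

175/429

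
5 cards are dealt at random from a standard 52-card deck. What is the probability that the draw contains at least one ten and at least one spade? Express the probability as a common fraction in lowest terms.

There are C(52,5) = 2598960 possible draws.
By inclusion-exclusion on the complements, draws missing all tens or all spades: C(48,5) + C(39,5) − C(36,5) = 1712304 + 575757 − 376992 = 1911069.
So draws with at least one of each: 2598960 − 1911069 = 687891, probability 687891/2598960 = 229297/866320.

229297/866320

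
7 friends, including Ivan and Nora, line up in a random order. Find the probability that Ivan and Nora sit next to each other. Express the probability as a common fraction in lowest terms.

2/7

There are 7! = 5040 arrangements.
Treat Ivan and Nora as a block: 6! arrangements of the blocks × 2 orders within the block = 2·720 = 1440.
Probability = 1440/5040 = 2/7.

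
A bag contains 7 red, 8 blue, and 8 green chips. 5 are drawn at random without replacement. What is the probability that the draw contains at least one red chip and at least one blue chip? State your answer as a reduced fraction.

18/23

There are C(23,5) = 33649 possible draws.
By inclusion-exclusion on the complements, draws missing all red or all blue: C(16,5) + C(15,5) − C(8,5) = 4368 + 3003 − 56 = 7315.
So draws with at least one of each: 33649 − 7315 = 26334, probability 26334/33649 = 18/23.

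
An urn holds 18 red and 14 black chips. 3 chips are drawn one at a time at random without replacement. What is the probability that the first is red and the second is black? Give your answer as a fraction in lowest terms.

63/248

Multiply the conditional probabilities at each draw: 18/32 · 14/31 = 252/992 = 63/248.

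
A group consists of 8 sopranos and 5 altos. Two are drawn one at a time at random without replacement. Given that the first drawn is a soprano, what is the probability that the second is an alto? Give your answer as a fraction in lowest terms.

After removing one soprano, 12 remain: 7 sopranos and 5 altos.
So the probability the next is an alto is 5/12.

5/12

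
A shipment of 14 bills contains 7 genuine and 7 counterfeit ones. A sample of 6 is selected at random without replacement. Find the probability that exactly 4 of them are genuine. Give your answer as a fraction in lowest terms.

35/143

The sample space is all 6-subsets of the 14: C(14,6) = 3003.
Selections with exactly 4 genuine: choose 4 of the 7 genuine and 2 of the 7 counterfeit, C(7,4)·C(7,2) = 35·21 = 735.
Probability = 735/3003 = 35/143.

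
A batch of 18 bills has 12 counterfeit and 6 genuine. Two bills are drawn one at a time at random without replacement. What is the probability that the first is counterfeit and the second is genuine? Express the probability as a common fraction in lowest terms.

4/17

Multiply the conditional probabilities at each draw: 12/18 · 6/17 = 72/306 = 4/17.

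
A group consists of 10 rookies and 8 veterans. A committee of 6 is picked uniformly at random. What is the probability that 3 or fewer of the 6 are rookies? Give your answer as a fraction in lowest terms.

Total selections: C(18,6) = 18564.
Count the complement (more than 3 rookies): C(10,4)·C(8,2) + C(10,5)·C(8,1) + C(10,6)·C(8,0) = 5880 + 2016 + 210 = 8106.
Probability = 1 − 8106/18564 = 10458/18564 = 249/442.

249/442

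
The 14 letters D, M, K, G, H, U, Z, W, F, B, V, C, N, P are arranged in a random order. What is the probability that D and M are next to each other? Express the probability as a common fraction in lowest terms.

1/7

There are 14! = 87178291200 arrangements.
Treat D and M as a block: 13! arrangements of the blocks × 2 orders within the block = 2·6227020800 = 12454041600.
Probability = 12454041600/87178291200 = 1/7.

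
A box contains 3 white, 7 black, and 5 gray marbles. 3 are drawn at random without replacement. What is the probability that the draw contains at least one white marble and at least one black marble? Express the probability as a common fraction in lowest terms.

There are C(15,3) = 455 possible draws.
By inclusion-exclusion on the complements, draws missing all white or all black: C(12,3) + C(8,3) − C(5,3) = 220 + 56 − 10 = 266.
So draws with at least one of each: 455 − 266 = 189, probability 189/455 = 27/65.

27/65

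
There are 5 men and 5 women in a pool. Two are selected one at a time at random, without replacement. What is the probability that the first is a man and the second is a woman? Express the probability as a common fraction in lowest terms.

Multiply the conditional probabilities at each draw: 5/10 · 5/9 = 25/90 = 5/18.

5/18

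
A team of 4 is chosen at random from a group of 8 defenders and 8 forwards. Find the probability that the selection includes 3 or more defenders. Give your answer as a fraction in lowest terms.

37/130

Total selections: C(16,4) = 1820.
Favorable selections (3 or more defenders): C(8,3)·C(8,1) + C(8,4)·C(8,0) = 448 + 70 = 518.
Probability = 518/1820 = 37/130.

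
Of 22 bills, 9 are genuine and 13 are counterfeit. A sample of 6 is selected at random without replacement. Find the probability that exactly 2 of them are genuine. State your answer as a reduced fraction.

The sample space is all 6-subsets of the 22: C(22,6) = 74613.
Selections with exactly 2 genuine: choose 2 of the 9 genuine and 4 of the 13 counterfeit, C(9,2)·C(13,4) = 36·715 = 25740.
Probability = 25740/74613 = 780/2261.

780/2261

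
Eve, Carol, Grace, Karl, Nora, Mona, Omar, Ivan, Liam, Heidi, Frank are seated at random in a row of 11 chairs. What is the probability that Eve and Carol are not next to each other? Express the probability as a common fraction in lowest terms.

There are 11! = 39916800 arrangements.
Arrangements with Eve and Carol adjacent: 2·10! = 7257600.
So not adjacent: 39916800 − 7257600 = 32659200, probability 32659200/39916800 = 9/11.

9/11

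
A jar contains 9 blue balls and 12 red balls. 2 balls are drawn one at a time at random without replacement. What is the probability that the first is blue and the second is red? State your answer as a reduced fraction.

Multiply the conditional probabilities at each draw: 9/21 · 12/20 = 108/420 = 9/35.

9/35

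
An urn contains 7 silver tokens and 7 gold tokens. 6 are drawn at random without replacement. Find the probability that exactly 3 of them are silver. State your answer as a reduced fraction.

There are C(14,6) = 3003 ways to choose 6 from 14.
Selections with exactly 3 silver: choose 3 of the 7 silver and 3 of the 7 gold, C(7,3)·C(7,3) = 35·35 = 1225.
Probability = 1225/3003 = 175/429.

175/429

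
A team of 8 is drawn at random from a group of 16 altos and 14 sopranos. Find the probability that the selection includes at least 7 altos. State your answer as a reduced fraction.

2662/90045

There are C(30,8) = 5852925 ways to choose the 8.
Favorable selections (at least 7 altos): C(16,7)·C(14,1) + C(16,8)·C(14,0) = 160160 + 12870 = 173030.
Probability = 173030/5852925 = 2662/90045.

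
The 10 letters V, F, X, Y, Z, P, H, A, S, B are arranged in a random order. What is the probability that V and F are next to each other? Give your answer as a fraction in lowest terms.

There are 10! = 3628800 arrangements.
Treat V and F as a block: 9! arrangements of the blocks × 2 orders within the block = 2·362880 = 725760.
Probability = 725760/3628800 = 1/5.

1/5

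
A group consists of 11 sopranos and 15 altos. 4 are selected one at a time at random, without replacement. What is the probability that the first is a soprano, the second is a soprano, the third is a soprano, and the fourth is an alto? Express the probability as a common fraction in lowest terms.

99/2392

Multiply the conditional probabilities at each draw: 11/26 · 10/25 · 9/24 · 15/23 = 14850/358800 = 99/2392.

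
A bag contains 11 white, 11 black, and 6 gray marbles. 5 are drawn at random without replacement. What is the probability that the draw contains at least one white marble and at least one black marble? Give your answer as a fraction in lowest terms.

8591/9828

There are C(28,5) = 98280 possible draws.
By inclusion-exclusion on the complements, draws missing all white or all black: C(17,5) + C(17,5) − C(6,5) = 6188 + 6188 − 6 = 12370.
So draws with at least one of each: 98280 − 12370 = 85910, probability 85910/98280 = 8591/9828.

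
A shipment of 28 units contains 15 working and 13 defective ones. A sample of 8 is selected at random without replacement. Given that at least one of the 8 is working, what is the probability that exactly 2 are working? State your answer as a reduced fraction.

70/1207

Work in counts. Selections with at least one working: C(28,8) − C(13,8) = 3108105 − 1287 = 3106818.
Of those, selections where exactly 2 are working: C(15,2)·C(13,6) = 105·1716 = 180180.
Conditional probability = 180180/3106818 = 70/1207.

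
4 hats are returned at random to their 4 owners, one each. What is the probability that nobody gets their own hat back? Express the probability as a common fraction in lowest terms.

3/8

There are 4! = 24 assignments.
By inclusion-exclusion, assignments with no fixed points: C(4,0)·4! − C(4,1)·3! + C(4,2)·2! − C(4,3)·1! + C(4,4)·0! = 9.
Probability = 9/24 = 3/8.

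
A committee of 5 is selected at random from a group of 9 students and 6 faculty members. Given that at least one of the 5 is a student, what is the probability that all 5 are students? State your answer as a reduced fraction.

Work in counts. Selections with at least one student: C(15,5) − C(6,5) = 3003 − 6 = 2997.
Of those, selections where all 5 are students: C(9,5) = 126.
Conditional probability = 126/2997 = 14/333.

14/333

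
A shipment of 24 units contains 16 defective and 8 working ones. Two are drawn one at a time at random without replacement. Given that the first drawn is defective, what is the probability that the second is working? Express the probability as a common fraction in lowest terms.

8/23

After removing one defective, 23 remain: 15 defective and 8 working.
So the probability the next is working is 8/23.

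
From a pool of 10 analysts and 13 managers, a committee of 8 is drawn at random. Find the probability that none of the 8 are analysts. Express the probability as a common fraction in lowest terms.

39/14858

There are C(23,8) = 490314 possible selections.
Selections with no analysts (all managers): C(13,8) = 1287.
Probability = 1287/490314 = 39/14858.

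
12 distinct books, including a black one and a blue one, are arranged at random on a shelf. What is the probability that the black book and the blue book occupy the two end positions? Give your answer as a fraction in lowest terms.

There are 12! = 479001600 arrangements.
Place the black book and the blue book at the ends in 2 ways, arrange the remaining 10 in 10! = 3628800 ways: 2·3628800 = 7257600.
Probability = 7257600/479001600 = 1/66.

1/66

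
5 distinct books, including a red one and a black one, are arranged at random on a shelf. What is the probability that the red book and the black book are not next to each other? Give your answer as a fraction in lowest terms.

There are 5! = 120 arrangements.
Arrangements with the red book and the black book adjacent: 2·4! = 48.
So not adjacent: 120 − 48 = 72, probability 72/120 = 3/5.

3/5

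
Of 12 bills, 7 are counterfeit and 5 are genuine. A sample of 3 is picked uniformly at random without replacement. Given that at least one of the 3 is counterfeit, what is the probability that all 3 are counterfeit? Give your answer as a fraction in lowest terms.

1/6

Work in counts. Selections with at least one counterfeit: C(12,3) − C(5,3) = 220 − 10 = 210.
Of those, selections where all 3 are counterfeit: C(7,3) = 35.
Conditional probability = 35/210 = 1/6.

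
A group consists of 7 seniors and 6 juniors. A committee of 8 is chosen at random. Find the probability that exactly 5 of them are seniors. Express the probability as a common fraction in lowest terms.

140/429

The sample space is all 8-subsets of the 13: C(13,8) = 1287.
Selections with exactly 5 seniors: choose 5 of the 7 seniors and 3 of the 6 juniors, C(7,5)·C(6,3) = 21·20 = 420.
Probability = 420/1287 = 140/429.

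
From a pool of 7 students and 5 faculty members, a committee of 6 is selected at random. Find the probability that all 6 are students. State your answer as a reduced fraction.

1/132

There are C(12,6) = 924 possible selections.
Selections with all students: C(7,6) = 7.
Probability = 7/924 = 1/132.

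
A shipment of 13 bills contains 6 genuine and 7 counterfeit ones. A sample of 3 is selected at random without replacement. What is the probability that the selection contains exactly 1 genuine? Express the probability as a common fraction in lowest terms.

63/143

There are C(13,3) = 286 ways to choose 3 from 13.
Selections with exactly 1 genuine: choose 1 of the 6 genuine and 2 of the 7 counterfeit, C(6,1)·C(7,2) = 6·21 = 126.
Probability = 126/286 = 63/143.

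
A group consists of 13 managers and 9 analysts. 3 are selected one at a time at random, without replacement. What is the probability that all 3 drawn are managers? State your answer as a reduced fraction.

Multiply the conditional probabilities at each draw: 13/22 · 12/21 · 11/20 = 1716/9240 = 13/70.

13/70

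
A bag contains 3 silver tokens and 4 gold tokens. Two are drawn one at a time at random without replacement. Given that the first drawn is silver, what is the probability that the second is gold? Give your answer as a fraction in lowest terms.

2/3

After removing one silver, 6 remain: 2 silver and 4 gold.
So the probability the next is gold is 4/6 = 2/3.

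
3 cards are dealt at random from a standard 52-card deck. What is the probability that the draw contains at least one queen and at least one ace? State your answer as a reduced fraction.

There are C(52,3) = 22100 possible draws.
By inclusion-exclusion on the complements, draws missing all queens or all aces: C(48,3) + C(48,3) − C(44,3) = 17296 + 17296 − 13244 = 21348.
So draws with at least one of each: 22100 − 21348 = 752, probability 752/22100 = 188/5525.

188/5525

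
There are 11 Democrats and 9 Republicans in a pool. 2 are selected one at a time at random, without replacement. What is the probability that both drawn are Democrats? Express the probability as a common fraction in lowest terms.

11/38

Multiply the conditional probabilities at each draw: 11/20 · 10/19 = 110/380 = 11/38.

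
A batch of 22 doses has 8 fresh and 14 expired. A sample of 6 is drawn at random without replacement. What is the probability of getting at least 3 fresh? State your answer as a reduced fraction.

Total selections: C(22,6) = 74613.
Favorable selections (at least 3 fresh): C(8,3)·C(14,3) + C(8,4)·C(14,2) + C(8,5)·C(14,1) + C(8,6)·C(14,0) = 20384 + 6370 + 784 + 28 = 27566.
Probability = 27566/74613 = 358/969.

358/969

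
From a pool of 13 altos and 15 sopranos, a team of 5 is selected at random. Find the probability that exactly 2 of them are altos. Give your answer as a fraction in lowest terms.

The sample space is all 5-subsets of the 28: C(28,5) = 98280.
Selections with exactly 2 altos: choose 2 of the 13 altos and 3 of the 15 sopranos, C(13,2)·C(15,3) = 78·455 = 35490.
Probability = 35490/98280 = 13/36.

13/36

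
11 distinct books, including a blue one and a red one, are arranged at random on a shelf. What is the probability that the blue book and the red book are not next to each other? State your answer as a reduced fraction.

9/11

There are 11! = 39916800 arrangements.
Arrangements with the blue book and the red book adjacent: 2·10! = 7257600.
So not adjacent: 39916800 − 7257600 = 32659200, probability 32659200/39916800 = 9/11.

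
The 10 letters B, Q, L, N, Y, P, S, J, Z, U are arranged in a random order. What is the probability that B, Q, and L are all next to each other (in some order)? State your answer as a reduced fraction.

There are 10! = 3628800 arrangements.
Treat the three as one block: 8! placements × 3! orders within the block = 40320·6 = 241920.
Probability = 241920/3628800 = 1/15.

1/15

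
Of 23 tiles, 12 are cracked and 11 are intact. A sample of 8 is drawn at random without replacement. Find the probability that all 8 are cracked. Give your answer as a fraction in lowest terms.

15/14858

There are C(23,8) = 490314 possible selections.
Selections with all cracked: C(12,8) = 495.
Probability = 495/490314 = 15/14858.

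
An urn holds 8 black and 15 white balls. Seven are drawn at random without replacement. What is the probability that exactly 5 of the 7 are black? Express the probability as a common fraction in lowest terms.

There are C(23,7) = 245157 ways to choose 7 from 23.
Selections with exactly 5 black: choose 5 of the 8 black and 2 of the 15 white, C(8,5)·C(15,2) = 56·105 = 5880.
Probability = 5880/245157 = 1960/81719.

1960/81719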